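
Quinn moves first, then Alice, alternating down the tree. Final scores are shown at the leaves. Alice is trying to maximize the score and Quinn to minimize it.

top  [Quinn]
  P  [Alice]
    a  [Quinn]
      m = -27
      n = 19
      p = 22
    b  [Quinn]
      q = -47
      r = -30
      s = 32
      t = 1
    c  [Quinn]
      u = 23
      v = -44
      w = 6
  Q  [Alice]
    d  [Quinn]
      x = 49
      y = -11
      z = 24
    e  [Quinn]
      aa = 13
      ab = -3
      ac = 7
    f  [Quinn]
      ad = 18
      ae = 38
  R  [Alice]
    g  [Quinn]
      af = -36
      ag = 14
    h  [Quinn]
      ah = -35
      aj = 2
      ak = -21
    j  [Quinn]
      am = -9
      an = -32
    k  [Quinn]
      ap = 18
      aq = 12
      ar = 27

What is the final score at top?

a (Quinn): min(-27, 19, 22) = -27
b (Quinn): min(-47, -30, 32, 1) = -47
c (Quinn): min(23, -44, 6) = -44
P (Alice): max(-27, -47, -44) = -27
d (Quinn): min(49, -11, 24) = -11
e (Quinn): min(13, -3, 7) = -3
f (Quinn): min(18, 38) = 18
Q (Alice): max(-11, -3, 18) = 18
g (Quinn): min(-36, 14) = -36
h (Quinn): min(-35, 2, -21) = -35
j (Quinn): min(-9, -32) = -32
k (Quinn): min(18, 12, 27) = 12
R (Alice): max(-36, -35, -32, 12) = 12
top (Quinn): min(-27, 18, 12) = -27

-27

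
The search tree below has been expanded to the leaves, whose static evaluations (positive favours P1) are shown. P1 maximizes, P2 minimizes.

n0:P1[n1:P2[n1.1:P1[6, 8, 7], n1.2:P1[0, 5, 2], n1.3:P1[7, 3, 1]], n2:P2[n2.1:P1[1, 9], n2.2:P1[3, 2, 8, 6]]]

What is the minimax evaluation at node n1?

n1.1 (P1): max(6, 8, 7) = 8
n1.2 (P1): max(0, 5, 2) = 5
n1.3 (P1): max(7, 3, 1) = 7
n1 (P2): min(8, 5, 7) = 5

5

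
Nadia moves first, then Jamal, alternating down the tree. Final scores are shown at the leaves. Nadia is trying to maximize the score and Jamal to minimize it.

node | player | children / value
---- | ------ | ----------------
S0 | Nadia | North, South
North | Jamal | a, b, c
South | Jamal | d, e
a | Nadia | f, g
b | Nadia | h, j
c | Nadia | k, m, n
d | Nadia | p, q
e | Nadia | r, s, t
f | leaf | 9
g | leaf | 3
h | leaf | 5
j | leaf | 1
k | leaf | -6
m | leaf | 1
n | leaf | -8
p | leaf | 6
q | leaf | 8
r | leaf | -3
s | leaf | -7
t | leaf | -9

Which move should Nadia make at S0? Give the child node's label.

a (Nadia): max(9, 3) = 9
b (Nadia): max(5, 1) = 5
c (Nadia): max(-6, 1, -8) = 1
North (Jamal): min(9, 5, 1) = 1
d (Nadia): max(6, 8) = 8
e (Nadia): max(-3, -7, -9) = -3
South (Jamal): min(8, -3) = -3
S0 (Nadia): max(1, -3) = 1
Nadia at S0 wants the highest of {North=1, South=-3}, so chooses North.

North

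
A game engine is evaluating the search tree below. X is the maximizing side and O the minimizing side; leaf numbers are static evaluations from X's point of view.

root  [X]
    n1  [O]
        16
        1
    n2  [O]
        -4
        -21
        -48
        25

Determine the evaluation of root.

1

n1 (O): min(16, 1) = 1
n2 (O): min(-4, -21, -48, 25) = -48
root (X): max(1, -48) = 1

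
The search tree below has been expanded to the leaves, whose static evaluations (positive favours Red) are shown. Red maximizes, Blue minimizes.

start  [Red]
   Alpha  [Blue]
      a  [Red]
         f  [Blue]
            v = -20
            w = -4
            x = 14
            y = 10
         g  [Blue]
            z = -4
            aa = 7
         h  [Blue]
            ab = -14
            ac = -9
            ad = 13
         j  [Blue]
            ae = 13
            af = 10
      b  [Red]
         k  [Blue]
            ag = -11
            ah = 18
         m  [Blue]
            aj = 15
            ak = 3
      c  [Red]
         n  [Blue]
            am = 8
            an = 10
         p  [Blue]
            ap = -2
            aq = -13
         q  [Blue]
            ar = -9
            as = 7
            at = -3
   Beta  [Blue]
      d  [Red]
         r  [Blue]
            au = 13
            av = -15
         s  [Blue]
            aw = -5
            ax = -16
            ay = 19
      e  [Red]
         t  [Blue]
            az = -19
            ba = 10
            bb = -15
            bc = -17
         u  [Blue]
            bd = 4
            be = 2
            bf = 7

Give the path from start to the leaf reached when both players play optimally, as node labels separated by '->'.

f (Blue): min(-20, -4, 14, 10) = -20
g (Blue): min(-4, 7) = -4
h (Blue): min(-14, -9, 13) = -14
j (Blue): min(13, 10) = 10
a (Red): max(-20, -4, -14, 10) = 10
k (Blue): min(-11, 18) = -11
m (Blue): min(15, 3) = 3
b (Red): max(-11, 3) = 3
n (Blue): min(8, 10) = 8
p (Blue): min(-2, -13) = -13
q (Blue): min(-9, 7, -3) = -9
c (Red): max(8, -13, -9) = 8
Alpha (Blue): min(10, 3, 8) = 3
r (Blue): min(13, -15) = -15
s (Blue): min(-5, -16, 19) = -16
d (Red): max(-15, -16) = -15
t (Blue): min(-19, 10, -15, -17) = -19
u (Blue): min(4, 2, 7) = 2
e (Red): max(-19, 2) = 2
Beta (Blue): min(-15, 2) = -15
start (Red): max(3, -15) = 3
At start, Red picks Alpha (highest: 3).
At Alpha, Blue picks b (lowest: 3).
At b, Red picks m (highest: 3).
At m, Blue picks ak (lowest: 3).
Terminal value 3.

start -> Alpha -> b -> m -> ak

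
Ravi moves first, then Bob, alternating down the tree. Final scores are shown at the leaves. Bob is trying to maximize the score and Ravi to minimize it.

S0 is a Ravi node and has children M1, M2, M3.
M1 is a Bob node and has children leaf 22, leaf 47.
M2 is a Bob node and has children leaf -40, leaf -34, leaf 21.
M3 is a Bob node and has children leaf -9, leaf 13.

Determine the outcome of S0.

M1 (Bob): max(22, 47) = 47
M2 (Bob): max(-40, -34, 21) = 21
M3 (Bob): max(-9, 13) = 13
S0 (Ravi): min(47, 21, 13) = 13

13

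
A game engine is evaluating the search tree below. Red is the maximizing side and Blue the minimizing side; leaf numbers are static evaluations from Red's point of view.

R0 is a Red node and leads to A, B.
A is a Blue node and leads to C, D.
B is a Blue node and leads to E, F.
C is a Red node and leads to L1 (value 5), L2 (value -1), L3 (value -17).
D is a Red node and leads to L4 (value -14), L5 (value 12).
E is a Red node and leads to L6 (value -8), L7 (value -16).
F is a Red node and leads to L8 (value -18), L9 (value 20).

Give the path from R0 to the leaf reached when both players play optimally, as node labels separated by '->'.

R0 -> A -> C -> L1

C (Red): max(5, -1, -17) = 5
D (Red): max(-14, 12) = 12
A (Blue): min(5, 12) = 5
E (Red): max(-8, -16) = -8
F (Red): max(-18, 20) = 20
B (Blue): min(-8, 20) = -8
R0 (Red): max(5, -8) = 5
At R0, Red picks A (highest: 5).
At A, Blue picks C (lowest: 5).
At C, Red picks L1 (highest: 5).
Terminal value 5.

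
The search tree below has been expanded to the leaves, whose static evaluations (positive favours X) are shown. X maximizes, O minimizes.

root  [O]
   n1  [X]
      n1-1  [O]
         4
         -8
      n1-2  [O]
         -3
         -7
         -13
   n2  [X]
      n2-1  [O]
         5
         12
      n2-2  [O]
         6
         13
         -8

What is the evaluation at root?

-8

n1-1 (O): min(4, -8) = -8
n1-2 (O): min(-3, -7, -13) = -13
n1 (X): max(-8, -13) = -8
n2-1 (O): min(5, 12) = 5
n2-2 (O): min(6, 13, -8) = -8
n2 (X): max(5, -8) = 5
root (O): min(-8, 5) = -8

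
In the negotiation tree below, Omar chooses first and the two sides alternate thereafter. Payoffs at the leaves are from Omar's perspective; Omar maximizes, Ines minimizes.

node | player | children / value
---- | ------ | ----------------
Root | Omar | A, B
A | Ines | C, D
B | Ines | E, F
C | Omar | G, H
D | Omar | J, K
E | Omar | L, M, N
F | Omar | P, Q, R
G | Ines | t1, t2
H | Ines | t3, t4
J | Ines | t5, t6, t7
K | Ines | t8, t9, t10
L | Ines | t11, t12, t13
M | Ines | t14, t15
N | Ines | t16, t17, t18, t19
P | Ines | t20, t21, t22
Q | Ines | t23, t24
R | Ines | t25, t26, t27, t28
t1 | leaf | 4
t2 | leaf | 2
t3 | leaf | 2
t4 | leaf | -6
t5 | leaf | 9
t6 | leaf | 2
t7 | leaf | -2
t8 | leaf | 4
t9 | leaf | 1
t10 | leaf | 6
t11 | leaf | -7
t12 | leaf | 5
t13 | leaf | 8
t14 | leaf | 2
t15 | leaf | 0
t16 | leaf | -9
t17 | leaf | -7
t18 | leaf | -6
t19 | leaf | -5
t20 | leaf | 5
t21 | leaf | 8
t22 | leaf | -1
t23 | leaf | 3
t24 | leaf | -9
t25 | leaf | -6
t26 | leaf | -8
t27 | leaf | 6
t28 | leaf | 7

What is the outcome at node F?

P (Ines): min(5, 8, -1) = -1
Q (Ines): min(3, -9) = -9
R (Ines): min(-6, -8, 6, 7) = -8
F (Omar): max(-1, -9, -8) = -1

-1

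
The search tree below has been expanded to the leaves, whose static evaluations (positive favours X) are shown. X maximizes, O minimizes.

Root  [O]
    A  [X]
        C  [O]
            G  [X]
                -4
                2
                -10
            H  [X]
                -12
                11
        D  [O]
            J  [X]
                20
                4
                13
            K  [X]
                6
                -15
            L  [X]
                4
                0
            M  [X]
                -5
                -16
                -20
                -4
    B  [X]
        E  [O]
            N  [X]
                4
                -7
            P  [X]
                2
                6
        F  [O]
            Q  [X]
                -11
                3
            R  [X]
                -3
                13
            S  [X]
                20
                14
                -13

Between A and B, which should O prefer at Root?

A

G (X): max(-4, 2, -10) = 2
H (X): max(-12, 11) = 11
C (O): min(2, 11) = 2
J (X): max(20, 4, 13) = 20
K (X): max(6, -15) = 6
L (X): max(4, 0) = 4
M (X): max(-5, -16, -20, -4) = -4
D (O): min(20, 6, 4, -4) = -4
A (X): max(2, -4) = 2
N (X): max(4, -7) = 4
P (X): max(2, 6) = 6
E (O): min(4, 6) = 4
Q (X): max(-11, 3) = 3
R (X): max(-3, 13) = 13
S (X): max(20, 14, -13) = 20
F (O): min(3, 13, 20) = 3
B (X): max(4, 3) = 4
O prefers the lower value; A=2, B=4. A is better since 2 < 4.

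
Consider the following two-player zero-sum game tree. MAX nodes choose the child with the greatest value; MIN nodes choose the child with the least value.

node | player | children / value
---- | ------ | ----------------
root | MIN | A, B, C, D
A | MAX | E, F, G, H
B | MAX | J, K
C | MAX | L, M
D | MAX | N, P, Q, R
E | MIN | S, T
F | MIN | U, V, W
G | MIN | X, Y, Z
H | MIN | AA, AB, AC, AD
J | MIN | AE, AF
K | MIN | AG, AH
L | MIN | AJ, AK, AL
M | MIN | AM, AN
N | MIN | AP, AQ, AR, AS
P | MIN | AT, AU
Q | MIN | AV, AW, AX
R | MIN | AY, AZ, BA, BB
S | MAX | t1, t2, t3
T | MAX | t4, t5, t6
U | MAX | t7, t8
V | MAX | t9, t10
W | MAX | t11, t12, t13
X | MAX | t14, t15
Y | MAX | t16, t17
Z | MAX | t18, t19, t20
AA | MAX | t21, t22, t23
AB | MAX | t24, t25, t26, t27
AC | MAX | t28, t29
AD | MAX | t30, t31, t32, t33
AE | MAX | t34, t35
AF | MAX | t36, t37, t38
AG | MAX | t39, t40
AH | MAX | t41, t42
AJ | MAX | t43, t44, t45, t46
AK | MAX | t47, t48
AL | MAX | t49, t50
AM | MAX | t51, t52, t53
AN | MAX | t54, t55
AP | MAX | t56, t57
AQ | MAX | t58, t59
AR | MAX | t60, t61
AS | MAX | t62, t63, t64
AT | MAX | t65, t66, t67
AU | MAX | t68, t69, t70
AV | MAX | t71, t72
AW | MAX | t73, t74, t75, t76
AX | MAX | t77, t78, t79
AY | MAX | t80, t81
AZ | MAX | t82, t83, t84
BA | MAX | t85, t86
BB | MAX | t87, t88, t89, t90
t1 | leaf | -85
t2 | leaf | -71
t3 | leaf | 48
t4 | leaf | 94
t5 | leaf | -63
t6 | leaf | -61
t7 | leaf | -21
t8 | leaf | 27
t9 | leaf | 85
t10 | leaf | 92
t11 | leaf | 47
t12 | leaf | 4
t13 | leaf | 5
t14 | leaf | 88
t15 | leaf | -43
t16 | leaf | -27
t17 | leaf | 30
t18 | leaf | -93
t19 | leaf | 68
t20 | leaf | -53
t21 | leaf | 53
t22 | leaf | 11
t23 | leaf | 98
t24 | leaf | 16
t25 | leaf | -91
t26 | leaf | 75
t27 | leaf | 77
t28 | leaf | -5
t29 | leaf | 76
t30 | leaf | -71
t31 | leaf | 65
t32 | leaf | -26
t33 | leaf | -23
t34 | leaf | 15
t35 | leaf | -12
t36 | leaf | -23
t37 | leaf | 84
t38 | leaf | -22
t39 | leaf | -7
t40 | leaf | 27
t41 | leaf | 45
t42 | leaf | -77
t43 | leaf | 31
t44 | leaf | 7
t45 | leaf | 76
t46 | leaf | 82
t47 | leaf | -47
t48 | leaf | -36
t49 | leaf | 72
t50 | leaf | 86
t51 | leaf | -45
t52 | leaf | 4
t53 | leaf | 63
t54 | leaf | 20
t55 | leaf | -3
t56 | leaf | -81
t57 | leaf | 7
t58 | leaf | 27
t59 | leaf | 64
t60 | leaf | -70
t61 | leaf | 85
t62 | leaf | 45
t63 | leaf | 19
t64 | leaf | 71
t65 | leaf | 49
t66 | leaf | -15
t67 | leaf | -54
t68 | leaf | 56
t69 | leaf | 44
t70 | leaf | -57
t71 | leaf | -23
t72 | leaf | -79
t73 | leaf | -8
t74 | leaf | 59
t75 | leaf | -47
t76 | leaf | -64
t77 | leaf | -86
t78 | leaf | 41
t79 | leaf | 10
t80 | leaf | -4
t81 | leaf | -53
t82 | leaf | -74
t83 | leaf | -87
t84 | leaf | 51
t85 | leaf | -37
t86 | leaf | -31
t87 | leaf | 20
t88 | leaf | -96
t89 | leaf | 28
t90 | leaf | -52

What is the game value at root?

20

S (MAX): max(-85, -71, 48) = 48
T (MAX): max(94, -63, -61) = 94
E (MIN): min(48, 94) = 48
U (MAX): max(-21, 27) = 27
V (MAX): max(85, 92) = 92
W (MAX): max(47, 4, 5) = 47
F (MIN): min(27, 92, 47) = 27
X (MAX): max(88, -43) = 88
Y (MAX): max(-27, 30) = 30
Z (MAX): max(-93, 68, -53) = 68
G (MIN): min(88, 30, 68) = 30
AA (MAX): max(53, 11, 98) = 98
AB (MAX): max(16, -91, 75, 77) = 77
AC (MAX): max(-5, 76) = 76
AD (MAX): max(-71, 65, -26, -23) = 65
H (MIN): min(98, 77, 76, 65) = 65
A (MAX): max(48, 27, 30, 65) = 65
AE (MAX): max(15, -12) = 15
AF (MAX): max(-23, 84, -22) = 84
J (MIN): min(15, 84) = 15
AG (MAX): max(-7, 27) = 27
AH (MAX): max(45, -77) = 45
K (MIN): min(27, 45) = 27
B (MAX): max(15, 27) = 27
AJ (MAX): max(31, 7, 76, 82) = 82
AK (MAX): max(-47, -36) = -36
AL (MAX): max(72, 86) = 86
L (MIN): min(82, -36, 86) = -36
AM (MAX): max(-45, 4, 63) = 63
AN (MAX): max(20, -3) = 20
M (MIN): min(63, 20) = 20
C (MAX): max(-36, 20) = 20
AP (MAX): max(-81, 7) = 7
AQ (MAX): max(27, 64) = 64
AR (MAX): max(-70, 85) = 85
AS (MAX): max(45, 19, 71) = 71
N (MIN): min(7, 64, 85, 71) = 7
AT (MAX): max(49, -15, -54) = 49
AU (MAX): max(56, 44, -57) = 56
P (MIN): min(49, 56) = 49
AV (MAX): max(-23, -79) = -23
AW (MAX): max(-8, 59, -47, -64) = 59
AX (MAX): max(-86, 41, 10) = 41
Q (MIN): min(-23, 59, 41) = -23
AY (MAX): max(-4, -53) = -4
AZ (MAX): max(-74, -87, 51) = 51
BA (MAX): max(-37, -31) = -31
BB (MAX): max(20, -96, 28, -52) = 28
R (MIN): min(-4, 51, -31, 28) = -31
D (MAX): max(7, 49, -23, -31) = 49
root (MIN): min(65, 27, 20, 49) = 20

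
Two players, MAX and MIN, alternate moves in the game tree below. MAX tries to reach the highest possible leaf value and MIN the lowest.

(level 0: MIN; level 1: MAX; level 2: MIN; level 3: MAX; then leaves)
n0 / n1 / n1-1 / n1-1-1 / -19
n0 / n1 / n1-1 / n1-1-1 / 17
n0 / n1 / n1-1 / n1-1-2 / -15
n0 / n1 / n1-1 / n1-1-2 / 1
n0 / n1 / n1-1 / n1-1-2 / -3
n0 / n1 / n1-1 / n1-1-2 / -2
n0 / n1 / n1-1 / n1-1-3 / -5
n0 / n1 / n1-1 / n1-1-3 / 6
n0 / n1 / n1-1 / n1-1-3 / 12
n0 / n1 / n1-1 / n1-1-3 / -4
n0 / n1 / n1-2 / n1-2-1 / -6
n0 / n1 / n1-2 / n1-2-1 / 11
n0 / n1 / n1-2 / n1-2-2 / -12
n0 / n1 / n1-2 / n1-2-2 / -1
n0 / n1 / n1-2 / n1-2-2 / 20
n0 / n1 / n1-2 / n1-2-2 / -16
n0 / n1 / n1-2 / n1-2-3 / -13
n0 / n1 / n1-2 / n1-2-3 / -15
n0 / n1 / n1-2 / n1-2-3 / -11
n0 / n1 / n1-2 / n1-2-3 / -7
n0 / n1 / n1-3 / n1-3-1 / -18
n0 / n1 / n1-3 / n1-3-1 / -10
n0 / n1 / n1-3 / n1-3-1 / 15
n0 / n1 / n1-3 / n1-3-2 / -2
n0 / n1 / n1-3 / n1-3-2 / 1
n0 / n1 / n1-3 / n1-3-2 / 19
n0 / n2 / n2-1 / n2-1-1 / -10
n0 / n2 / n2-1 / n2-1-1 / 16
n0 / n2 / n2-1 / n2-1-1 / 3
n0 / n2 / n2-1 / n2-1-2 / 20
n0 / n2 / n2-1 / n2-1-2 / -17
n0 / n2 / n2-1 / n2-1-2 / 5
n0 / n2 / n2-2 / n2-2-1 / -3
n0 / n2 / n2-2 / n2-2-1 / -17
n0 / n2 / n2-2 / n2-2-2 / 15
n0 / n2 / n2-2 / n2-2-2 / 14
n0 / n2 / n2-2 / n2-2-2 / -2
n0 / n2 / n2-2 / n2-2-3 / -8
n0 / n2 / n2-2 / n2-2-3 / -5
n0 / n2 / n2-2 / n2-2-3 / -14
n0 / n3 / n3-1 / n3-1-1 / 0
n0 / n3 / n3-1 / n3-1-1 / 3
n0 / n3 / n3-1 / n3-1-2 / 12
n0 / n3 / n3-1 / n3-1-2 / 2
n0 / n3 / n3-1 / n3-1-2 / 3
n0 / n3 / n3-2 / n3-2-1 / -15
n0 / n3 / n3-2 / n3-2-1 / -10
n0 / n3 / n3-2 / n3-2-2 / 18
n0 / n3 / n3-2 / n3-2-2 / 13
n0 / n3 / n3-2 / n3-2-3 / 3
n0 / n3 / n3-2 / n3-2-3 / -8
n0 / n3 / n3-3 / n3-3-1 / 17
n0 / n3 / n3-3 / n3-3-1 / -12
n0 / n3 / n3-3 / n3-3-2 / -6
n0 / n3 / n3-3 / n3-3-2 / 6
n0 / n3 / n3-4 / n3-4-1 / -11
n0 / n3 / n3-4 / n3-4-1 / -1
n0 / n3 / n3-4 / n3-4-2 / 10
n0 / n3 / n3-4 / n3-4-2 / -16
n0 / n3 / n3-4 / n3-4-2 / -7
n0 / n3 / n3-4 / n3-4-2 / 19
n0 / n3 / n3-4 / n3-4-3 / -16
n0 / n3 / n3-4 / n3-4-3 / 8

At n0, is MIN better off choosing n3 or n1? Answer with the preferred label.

n3

n3-1-1 (MAX): max(0, 3) = 3
n3-1-2 (MAX): max(12, 2, 3) = 12
n3-1 (MIN): min(3, 12) = 3
n3-2-1 (MAX): max(-15, -10) = -10
n3-2-2 (MAX): max(18, 13) = 18
n3-2-3 (MAX): max(3, -8) = 3
n3-2 (MIN): min(-10, 18, 3) = -10
n3-3-1 (MAX): max(17, -12) = 17
n3-3-2 (MAX): max(-6, 6) = 6
n3-3 (MIN): min(17, 6) = 6
n3-4-1 (MAX): max(-11, -1) = -1
n3-4-2 (MAX): max(10, -16, -7, 19) = 19
n3-4-3 (MAX): max(-16, 8) = 8
n3-4 (MIN): min(-1, 19, 8) = -1
n3 (MAX): max(3, -10, 6, -1) = 6
n1-1-1 (MAX): max(-19, 17) = 17
n1-1-2 (MAX): max(-15, 1, -3, -2) = 1
n1-1-3 (MAX): max(-5, 6, 12, -4) = 12
n1-1 (MIN): min(17, 1, 12) = 1
n1-2-1 (MAX): max(-6, 11) = 11
n1-2-2 (MAX): max(-12, -1, 20, -16) = 20
n1-2-3 (MAX): max(-13, -15, -11, -7) = -7
n1-2 (MIN): min(11, 20, -7) = -7
n1-3-1 (MAX): max(-18, -10, 15) = 15
n1-3-2 (MAX): max(-2, 1, 19) = 19
n1-3 (MIN): min(15, 19) = 15
n1 (MAX): max(1, -7, 15) = 15
MIN prefers the lower value; n3=6, n1=15. n3 is better since 6 < 15.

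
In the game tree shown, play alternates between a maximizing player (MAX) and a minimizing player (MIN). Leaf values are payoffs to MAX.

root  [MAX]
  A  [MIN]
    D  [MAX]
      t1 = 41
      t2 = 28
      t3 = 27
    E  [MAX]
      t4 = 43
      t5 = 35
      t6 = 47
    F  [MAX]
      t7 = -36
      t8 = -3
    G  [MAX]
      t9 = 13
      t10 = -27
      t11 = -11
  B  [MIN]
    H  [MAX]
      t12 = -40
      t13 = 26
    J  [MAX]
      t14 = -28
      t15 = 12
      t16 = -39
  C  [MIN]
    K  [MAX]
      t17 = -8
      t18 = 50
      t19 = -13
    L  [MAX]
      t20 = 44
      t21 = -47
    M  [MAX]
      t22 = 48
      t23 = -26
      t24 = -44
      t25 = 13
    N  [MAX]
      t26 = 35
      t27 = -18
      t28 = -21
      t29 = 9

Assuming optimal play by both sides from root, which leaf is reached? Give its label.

D (MAX): max(41, 28, 27) = 41
E (MAX): max(43, 35, 47) = 47
F (MAX): max(-36, -3) = -3
G (MAX): max(13, -27, -11) = 13
A (MIN): min(41, 47, -3, 13) = -3
H (MAX): max(-40, 26) = 26
J (MAX): max(-28, 12, -39) = 12
B (MIN): min(26, 12) = 12
K (MAX): max(-8, 50, -13) = 50
L (MAX): max(44, -47) = 44
M (MAX): max(48, -26, -44, 13) = 48
N (MAX): max(35, -18, -21, 9) = 35
C (MIN): min(50, 44, 48, 35) = 35
root (MAX): max(-3, 12, 35) = 35
At root, MAX picks C (highest: 35).
At C, MIN picks N (lowest: 35).
At N, MAX picks t26 (highest: 35).
Terminal value 35.

t26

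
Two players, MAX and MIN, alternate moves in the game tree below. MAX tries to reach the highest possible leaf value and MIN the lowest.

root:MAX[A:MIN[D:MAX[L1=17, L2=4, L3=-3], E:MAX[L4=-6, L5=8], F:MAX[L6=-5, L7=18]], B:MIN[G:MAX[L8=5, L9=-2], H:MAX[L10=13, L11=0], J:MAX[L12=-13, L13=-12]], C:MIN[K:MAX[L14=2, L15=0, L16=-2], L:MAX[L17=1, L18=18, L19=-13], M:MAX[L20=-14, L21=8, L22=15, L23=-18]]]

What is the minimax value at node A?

8

D (MAX): max(17, 4, -3) = 17
E (MAX): max(-6, 8) = 8
F (MAX): max(-5, 18) = 18
A (MIN): min(17, 8, 18) = 8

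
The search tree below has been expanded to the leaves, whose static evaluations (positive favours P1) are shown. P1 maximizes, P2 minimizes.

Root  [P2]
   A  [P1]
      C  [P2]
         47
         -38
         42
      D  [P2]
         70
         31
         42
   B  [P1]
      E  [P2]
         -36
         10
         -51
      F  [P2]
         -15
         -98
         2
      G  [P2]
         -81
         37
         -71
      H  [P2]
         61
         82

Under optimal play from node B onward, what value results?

61

E (P2): min(-36, 10, -51) = -51
F (P2): min(-15, -98, 2) = -98
G (P2): min(-81, 37, -71) = -81
H (P2): min(61, 82) = 61
B (P1): max(-51, -98, -81, 61) = 61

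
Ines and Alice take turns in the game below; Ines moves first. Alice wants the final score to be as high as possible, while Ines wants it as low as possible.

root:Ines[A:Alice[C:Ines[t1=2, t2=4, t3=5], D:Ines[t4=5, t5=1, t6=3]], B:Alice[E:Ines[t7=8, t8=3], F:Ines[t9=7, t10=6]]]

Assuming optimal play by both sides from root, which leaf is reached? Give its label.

t1

C (Ines): min(2, 4, 5) = 2
D (Ines): min(5, 1, 3) = 1
A (Alice): max(2, 1) = 2
E (Ines): min(8, 3) = 3
F (Ines): min(7, 6) = 6
B (Alice): max(3, 6) = 6
root (Ines): min(2, 6) = 2
At root, Ines picks A (lowest: 2).
At A, Alice picks C (highest: 2).
At C, Ines picks t1 (lowest: 2).
Terminal value 2.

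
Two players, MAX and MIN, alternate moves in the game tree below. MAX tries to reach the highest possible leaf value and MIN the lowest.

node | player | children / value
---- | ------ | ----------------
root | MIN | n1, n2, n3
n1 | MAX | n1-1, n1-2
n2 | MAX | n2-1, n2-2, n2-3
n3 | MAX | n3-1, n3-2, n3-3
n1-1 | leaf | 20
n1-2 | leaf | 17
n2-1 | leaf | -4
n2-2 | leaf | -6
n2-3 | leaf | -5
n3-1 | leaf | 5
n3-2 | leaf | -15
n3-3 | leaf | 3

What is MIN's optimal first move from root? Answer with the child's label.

n2

n1 (MAX): max(20, 17) = 20
n2 (MAX): max(-4, -6, -5) = -4
n3 (MAX): max(5, -15, 3) = 5
root (MIN): min(20, -4, 5) = -4
MIN at root wants the lowest of {n1=20, n2=-4, n3=5}, so chooses n2.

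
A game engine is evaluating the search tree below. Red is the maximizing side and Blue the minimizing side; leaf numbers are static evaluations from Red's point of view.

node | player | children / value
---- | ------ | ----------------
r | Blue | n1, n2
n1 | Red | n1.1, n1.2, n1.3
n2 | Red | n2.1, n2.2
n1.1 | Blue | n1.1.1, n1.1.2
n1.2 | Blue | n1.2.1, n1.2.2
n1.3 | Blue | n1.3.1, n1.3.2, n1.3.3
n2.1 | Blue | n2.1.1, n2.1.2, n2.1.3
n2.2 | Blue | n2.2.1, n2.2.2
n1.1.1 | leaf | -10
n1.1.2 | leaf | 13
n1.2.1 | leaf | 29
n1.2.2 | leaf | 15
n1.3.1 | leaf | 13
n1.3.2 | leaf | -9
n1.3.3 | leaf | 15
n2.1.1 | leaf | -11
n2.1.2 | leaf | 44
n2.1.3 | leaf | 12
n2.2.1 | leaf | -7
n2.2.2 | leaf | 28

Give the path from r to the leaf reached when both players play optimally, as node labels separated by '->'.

r -> n2 -> n2.2 -> n2.2.1

n1.1 (Blue): min(-10, 13) = -10
n1.2 (Blue): min(29, 15) = 15
n1.3 (Blue): min(13, -9, 15) = -9
n1 (Red): max(-10, 15, -9) = 15
n2.1 (Blue): min(-11, 44, 12) = -11
n2.2 (Blue): min(-7, 28) = -7
n2 (Red): max(-11, -7) = -7
r (Blue): min(15, -7) = -7
At r, Blue picks n2 (lowest: -7).
At n2, Red picks n2.2 (highest: -7).
At n2.2, Blue picks n2.2.1 (lowest: -7).
Terminal value -7.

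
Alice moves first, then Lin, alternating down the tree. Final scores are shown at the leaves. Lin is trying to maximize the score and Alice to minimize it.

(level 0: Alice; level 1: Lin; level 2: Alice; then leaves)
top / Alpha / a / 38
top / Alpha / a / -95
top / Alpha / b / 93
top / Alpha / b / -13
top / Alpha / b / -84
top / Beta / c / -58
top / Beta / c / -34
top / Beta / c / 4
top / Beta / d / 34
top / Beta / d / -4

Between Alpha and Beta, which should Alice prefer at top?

a (Alice): min(38, -95) = -95
b (Alice): min(93, -13, -84) = -84
Alpha (Lin): max(-95, -84) = -84
c (Alice): min(-58, -34, 4) = -58
d (Alice): min(34, -4) = -4
Beta (Lin): max(-58, -4) = -4
Alice prefers the lower value; Alpha=-84, Beta=-4. Alpha is better since -84 < -4.

Alpha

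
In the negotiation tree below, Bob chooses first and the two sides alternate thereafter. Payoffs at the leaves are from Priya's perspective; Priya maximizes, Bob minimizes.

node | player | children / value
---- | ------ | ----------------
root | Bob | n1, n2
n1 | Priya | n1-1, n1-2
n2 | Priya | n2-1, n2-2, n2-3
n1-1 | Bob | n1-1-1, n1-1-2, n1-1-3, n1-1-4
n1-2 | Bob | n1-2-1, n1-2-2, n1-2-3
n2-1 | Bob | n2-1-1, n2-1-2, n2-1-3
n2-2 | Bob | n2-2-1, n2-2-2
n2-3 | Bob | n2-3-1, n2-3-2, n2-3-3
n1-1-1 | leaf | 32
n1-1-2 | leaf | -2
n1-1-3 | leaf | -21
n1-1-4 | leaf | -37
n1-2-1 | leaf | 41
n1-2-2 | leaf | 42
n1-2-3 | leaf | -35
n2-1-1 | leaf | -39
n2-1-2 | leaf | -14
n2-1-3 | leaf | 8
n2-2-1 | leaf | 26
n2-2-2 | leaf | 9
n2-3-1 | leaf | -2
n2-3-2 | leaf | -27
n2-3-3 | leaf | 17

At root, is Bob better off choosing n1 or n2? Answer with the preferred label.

n1-1 (Bob): min(32, -2, -21, -37) = -37
n1-2 (Bob): min(41, 42, -35) = -35
n1 (Priya): max(-37, -35) = -35
n2-1 (Bob): min(-39, -14, 8) = -39
n2-2 (Bob): min(26, 9) = 9
n2-3 (Bob): min(-2, -27, 17) = -27
n2 (Priya): max(-39, 9, -27) = 9
Bob prefers the lower value; n1=-35, n2=9. n1 is better since -35 < 9.

n1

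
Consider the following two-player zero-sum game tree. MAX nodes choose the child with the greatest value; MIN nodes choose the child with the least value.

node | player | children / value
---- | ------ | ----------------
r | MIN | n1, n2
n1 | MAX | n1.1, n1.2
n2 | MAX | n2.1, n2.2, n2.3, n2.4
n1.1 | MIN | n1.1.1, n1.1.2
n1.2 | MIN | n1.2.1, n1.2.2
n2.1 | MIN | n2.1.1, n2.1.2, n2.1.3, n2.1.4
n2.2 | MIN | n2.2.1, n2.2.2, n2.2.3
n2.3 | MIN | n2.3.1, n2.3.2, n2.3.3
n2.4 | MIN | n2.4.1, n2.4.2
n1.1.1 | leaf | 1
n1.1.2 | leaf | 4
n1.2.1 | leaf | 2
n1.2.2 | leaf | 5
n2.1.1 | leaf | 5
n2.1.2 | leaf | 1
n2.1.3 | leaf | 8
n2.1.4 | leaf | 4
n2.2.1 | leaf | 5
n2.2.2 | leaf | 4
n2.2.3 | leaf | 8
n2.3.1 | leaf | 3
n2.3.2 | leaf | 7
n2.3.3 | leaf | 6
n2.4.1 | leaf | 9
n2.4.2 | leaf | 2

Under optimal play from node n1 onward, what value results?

n1.1 (MIN): min(1, 4) = 1
n1.2 (MIN): min(2, 5) = 2
n1 (MAX): max(1, 2) = 2

2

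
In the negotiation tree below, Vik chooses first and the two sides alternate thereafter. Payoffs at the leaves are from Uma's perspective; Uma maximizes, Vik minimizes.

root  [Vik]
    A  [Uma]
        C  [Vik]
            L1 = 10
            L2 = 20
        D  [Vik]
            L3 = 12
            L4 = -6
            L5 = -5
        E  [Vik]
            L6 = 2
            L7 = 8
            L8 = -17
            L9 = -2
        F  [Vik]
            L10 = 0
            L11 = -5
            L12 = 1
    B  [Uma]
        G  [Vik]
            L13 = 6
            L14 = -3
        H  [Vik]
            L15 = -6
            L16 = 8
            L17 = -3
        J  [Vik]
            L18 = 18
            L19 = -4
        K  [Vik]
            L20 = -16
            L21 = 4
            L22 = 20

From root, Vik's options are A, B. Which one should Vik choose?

B

C (Vik): min(10, 20) = 10
D (Vik): min(12, -6, -5) = -6
E (Vik): min(2, 8, -17, -2) = -17
F (Vik): min(0, -5, 1) = -5
A (Uma): max(10, -6, -17, -5) = 10
G (Vik): min(6, -3) = -3
H (Vik): min(-6, 8, -3) = -6
J (Vik): min(18, -4) = -4
K (Vik): min(-16, 4, 20) = -16
B (Uma): max(-3, -6, -4, -16) = -3
root (Vik): min(10, -3) = -3
Vik at root wants the lowest of {A=10, B=-3}, so chooses B.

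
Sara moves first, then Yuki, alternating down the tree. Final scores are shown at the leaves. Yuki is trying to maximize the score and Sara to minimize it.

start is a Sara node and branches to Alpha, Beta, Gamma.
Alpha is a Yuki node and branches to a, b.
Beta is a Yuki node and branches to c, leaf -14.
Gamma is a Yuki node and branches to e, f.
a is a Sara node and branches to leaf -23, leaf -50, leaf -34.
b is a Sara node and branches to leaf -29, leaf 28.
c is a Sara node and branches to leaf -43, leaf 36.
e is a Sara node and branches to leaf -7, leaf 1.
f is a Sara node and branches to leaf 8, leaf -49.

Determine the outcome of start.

-29

a (Sara): min(-23, -50, -34) = -50
b (Sara): min(-29, 28) = -29
Alpha (Yuki): max(-50, -29) = -29
c (Sara): min(-43, 36) = -43
Beta (Yuki): max(-43, -14) = -14
e (Sara): min(-7, 1) = -7
f (Sara): min(8, -49) = -49
Gamma (Yuki): max(-7, -49) = -7
start (Sara): min(-29, -14, -7) = -29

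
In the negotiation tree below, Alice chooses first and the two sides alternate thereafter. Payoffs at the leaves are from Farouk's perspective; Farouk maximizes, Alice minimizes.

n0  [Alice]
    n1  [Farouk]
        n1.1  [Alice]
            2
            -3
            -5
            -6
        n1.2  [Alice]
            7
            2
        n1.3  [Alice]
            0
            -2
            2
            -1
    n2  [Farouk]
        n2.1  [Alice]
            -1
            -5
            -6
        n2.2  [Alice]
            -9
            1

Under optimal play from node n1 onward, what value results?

2

n1.1 (Alice): min(2, -3, -5, -6) = -6
n1.2 (Alice): min(7, 2) = 2
n1.3 (Alice): min(0, -2, 2, -1) = -2
n1 (Farouk): max(-6, 2, -2) = 2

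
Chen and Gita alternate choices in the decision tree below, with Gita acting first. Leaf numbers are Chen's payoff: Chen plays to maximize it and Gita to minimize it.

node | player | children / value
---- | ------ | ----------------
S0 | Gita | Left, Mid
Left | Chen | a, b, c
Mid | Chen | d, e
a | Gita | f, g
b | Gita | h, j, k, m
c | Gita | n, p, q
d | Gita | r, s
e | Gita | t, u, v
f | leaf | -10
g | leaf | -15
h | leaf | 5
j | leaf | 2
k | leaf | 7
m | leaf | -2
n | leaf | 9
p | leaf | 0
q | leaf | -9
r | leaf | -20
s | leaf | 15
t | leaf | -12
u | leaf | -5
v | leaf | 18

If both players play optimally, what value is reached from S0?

a (Gita): min(-10, -15) = -15
b (Gita): min(5, 2, 7, -2) = -2
c (Gita): min(9, 0, -9) = -9
Left (Chen): max(-15, -2, -9) = -2
d (Gita): min(-20, 15) = -20
e (Gita): min(-12, -5, 18) = -12
Mid (Chen): max(-20, -12) = -12
S0 (Gita): min(-2, -12) = -12

-12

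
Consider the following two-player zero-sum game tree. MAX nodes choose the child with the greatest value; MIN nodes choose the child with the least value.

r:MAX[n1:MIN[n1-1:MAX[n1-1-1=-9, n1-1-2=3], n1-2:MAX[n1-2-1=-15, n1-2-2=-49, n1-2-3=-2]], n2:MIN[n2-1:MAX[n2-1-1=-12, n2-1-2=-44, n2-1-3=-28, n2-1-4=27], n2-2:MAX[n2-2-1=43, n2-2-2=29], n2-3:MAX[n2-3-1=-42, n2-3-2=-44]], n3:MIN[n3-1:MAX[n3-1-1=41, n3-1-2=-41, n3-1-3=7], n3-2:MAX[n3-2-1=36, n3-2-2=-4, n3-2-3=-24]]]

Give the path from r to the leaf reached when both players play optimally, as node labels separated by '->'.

r -> n3 -> n3-2 -> n3-2-1

n1-1 (MAX): max(-9, 3) = 3
n1-2 (MAX): max(-15, -49, -2) = -2
n1 (MIN): min(3, -2) = -2
n2-1 (MAX): max(-12, -44, -28, 27) = 27
n2-2 (MAX): max(43, 29) = 43
n2-3 (MAX): max(-42, -44) = -42
n2 (MIN): min(27, 43, -42) = -42
n3-1 (MAX): max(41, -41, 7) = 41
n3-2 (MAX): max(36, -4, -24) = 36
n3 (MIN): min(41, 36) = 36
r (MAX): max(-2, -42, 36) = 36
At r, MAX picks n3 (highest: 36).
At n3, MIN picks n3-2 (lowest: 36).
At n3-2, MAX picks n3-2-1 (highest: 36).
Terminal value 36.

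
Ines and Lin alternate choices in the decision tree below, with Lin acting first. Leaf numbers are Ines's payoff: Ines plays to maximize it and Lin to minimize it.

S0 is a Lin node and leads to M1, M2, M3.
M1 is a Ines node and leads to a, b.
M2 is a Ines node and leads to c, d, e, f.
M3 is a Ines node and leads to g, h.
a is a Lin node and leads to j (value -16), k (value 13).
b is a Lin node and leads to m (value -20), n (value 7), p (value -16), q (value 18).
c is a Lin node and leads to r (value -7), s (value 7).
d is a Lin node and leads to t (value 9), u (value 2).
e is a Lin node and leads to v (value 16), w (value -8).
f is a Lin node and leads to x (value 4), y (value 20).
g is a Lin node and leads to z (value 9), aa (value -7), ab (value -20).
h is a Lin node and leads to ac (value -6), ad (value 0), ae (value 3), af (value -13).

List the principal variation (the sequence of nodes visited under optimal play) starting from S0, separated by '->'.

a (Lin): min(-16, 13) = -16
b (Lin): min(-20, 7, -16, 18) = -20
M1 (Ines): max(-16, -20) = -16
c (Lin): min(-7, 7) = -7
d (Lin): min(9, 2) = 2
e (Lin): min(16, -8) = -8
f (Lin): min(4, 20) = 4
M2 (Ines): max(-7, 2, -8, 4) = 4
g (Lin): min(9, -7, -20) = -20
h (Lin): min(-6, 0, 3, -13) = -13
M3 (Ines): max(-20, -13) = -13
S0 (Lin): min(-16, 4, -13) = -16
At S0, Lin picks M1 (lowest: -16).
At M1, Ines picks a (highest: -16).
At a, Lin picks j (lowest: -16).
Terminal value -16.

S0 -> M1 -> a -> j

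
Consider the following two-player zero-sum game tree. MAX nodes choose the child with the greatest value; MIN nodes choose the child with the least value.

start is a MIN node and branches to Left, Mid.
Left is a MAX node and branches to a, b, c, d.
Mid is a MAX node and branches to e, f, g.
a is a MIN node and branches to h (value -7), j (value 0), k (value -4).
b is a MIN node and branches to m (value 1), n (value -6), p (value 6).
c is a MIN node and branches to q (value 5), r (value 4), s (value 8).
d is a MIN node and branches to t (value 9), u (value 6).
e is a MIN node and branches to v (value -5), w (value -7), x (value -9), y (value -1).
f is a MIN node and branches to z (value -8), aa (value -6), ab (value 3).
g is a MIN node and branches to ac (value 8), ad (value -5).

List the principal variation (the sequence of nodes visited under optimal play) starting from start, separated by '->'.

start -> Mid -> g -> ad

a (MIN): min(-7, 0, -4) = -7
b (MIN): min(1, -6, 6) = -6
c (MIN): min(5, 4, 8) = 4
d (MIN): min(9, 6) = 6
Left (MAX): max(-7, -6, 4, 6) = 6
e (MIN): min(-5, -7, -9, -1) = -9
f (MIN): min(-8, -6, 3) = -8
g (MIN): min(8, -5) = -5
Mid (MAX): max(-9, -8, -5) = -5
start (MIN): min(6, -5) = -5
At start, MIN picks Mid (lowest: -5).
At Mid, MAX picks g (highest: -5).
At g, MIN picks ad (lowest: -5).
Terminal value -5.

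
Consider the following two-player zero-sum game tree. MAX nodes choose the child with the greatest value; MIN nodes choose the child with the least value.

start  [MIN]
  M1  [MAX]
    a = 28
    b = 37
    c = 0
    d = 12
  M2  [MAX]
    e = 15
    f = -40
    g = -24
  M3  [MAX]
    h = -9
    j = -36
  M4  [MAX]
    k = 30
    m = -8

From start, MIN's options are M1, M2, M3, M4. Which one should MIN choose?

M1 (MAX): max(28, 37, 0, 12) = 37
M2 (MAX): max(15, -40, -24) = 15
M3 (MAX): max(-9, -36) = -9
M4 (MAX): max(30, -8) = 30
start (MIN): min(37, 15, -9, 30) = -9
MIN at start wants the lowest of {M1=37, M2=15, M3=-9, M4=30}, so chooses M3.

M3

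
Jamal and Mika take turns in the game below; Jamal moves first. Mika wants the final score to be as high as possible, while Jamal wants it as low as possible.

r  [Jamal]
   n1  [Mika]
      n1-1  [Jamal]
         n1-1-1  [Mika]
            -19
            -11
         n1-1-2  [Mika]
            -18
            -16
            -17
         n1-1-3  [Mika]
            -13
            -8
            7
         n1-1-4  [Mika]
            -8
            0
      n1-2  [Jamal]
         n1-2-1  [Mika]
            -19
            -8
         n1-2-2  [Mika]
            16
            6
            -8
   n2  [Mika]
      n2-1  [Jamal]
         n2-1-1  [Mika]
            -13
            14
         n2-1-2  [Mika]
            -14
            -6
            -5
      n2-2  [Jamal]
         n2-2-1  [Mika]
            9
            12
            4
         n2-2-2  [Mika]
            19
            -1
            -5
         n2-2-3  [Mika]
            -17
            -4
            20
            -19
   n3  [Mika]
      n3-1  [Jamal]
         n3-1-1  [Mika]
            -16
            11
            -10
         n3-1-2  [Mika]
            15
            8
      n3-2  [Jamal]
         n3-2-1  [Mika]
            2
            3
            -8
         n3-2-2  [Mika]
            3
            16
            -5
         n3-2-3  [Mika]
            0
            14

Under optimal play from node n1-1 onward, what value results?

n1-1-1 (Mika): max(-19, -11) = -11
n1-1-2 (Mika): max(-18, -16, -17) = -16
n1-1-3 (Mika): max(-13, -8, 7) = 7
n1-1-4 (Mika): max(-8, 0) = 0
n1-1 (Jamal): min(-11, -16, 7, 0) = -16

-16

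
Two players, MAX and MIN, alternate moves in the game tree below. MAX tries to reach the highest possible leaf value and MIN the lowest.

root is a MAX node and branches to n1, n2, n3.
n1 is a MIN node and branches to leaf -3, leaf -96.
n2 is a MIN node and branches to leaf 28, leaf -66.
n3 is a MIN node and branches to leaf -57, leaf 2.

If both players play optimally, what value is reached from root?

n1 (MIN): min(-3, -96) = -96
n2 (MIN): min(28, -66) = -66
n3 (MIN): min(-57, 2) = -57
root (MAX): max(-96, -66, -57) = -57

-57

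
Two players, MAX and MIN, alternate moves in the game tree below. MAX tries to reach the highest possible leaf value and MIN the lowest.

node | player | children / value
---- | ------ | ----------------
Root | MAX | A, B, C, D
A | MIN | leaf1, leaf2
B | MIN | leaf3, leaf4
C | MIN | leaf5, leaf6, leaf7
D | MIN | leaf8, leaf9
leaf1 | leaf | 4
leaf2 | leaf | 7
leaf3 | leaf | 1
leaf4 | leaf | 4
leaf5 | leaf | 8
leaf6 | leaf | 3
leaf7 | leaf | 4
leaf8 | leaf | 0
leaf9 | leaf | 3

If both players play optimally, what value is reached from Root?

4

A (MIN): min(4, 7) = 4
B (MIN): min(1, 4) = 1
C (MIN): min(8, 3, 4) = 3
D (MIN): min(0, 3) = 0
Root (MAX): max(4, 1, 3, 0) = 4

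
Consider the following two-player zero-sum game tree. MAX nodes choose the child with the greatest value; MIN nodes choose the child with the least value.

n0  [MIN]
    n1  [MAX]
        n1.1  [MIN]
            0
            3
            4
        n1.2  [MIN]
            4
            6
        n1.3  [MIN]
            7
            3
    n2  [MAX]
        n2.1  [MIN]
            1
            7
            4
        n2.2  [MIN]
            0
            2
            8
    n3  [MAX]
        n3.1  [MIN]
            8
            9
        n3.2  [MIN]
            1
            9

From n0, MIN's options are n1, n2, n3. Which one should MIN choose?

n1.1 (MIN): min(0, 3, 4) = 0
n1.2 (MIN): min(4, 6) = 4
n1.3 (MIN): min(7, 3) = 3
n1 (MAX): max(0, 4, 3) = 4
n2.1 (MIN): min(1, 7, 4) = 1
n2.2 (MIN): min(0, 2, 8) = 0
n2 (MAX): max(1, 0) = 1
n3.1 (MIN): min(8, 9) = 8
n3.2 (MIN): min(1, 9) = 1
n3 (MAX): max(8, 1) = 8
n0 (MIN): min(4, 1, 8) = 1
MIN at n0 wants the lowest of {n1=4, n2=1, n3=8}, so chooses n2.

n2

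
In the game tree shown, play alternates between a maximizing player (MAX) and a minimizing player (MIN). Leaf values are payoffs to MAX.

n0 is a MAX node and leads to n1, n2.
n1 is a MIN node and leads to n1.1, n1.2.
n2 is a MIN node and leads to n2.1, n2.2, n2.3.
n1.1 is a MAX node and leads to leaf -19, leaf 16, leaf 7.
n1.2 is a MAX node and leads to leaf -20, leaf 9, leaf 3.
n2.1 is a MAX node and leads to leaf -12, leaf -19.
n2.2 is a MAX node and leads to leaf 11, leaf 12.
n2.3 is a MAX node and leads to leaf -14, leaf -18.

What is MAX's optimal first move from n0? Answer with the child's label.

n1.1 (MAX): max(-19, 16, 7) = 16
n1.2 (MAX): max(-20, 9, 3) = 9
n1 (MIN): min(16, 9) = 9
n2.1 (MAX): max(-12, -19) = -12
n2.2 (MAX): max(11, 12) = 12
n2.3 (MAX): max(-14, -18) = -14
n2 (MIN): min(-12, 12, -14) = -14
n0 (MAX): max(9, -14) = 9
MAX at n0 wants the highest of {n1=9, n2=-14}, so chooses n1.

n1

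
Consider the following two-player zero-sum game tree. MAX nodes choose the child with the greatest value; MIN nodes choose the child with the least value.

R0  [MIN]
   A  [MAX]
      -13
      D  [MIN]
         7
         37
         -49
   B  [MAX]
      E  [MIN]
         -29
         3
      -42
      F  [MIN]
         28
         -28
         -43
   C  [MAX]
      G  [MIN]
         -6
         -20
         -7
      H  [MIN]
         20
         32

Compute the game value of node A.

-13

D (MIN): min(7, 37, -49) = -49
A (MAX): max(-13, -49) = -13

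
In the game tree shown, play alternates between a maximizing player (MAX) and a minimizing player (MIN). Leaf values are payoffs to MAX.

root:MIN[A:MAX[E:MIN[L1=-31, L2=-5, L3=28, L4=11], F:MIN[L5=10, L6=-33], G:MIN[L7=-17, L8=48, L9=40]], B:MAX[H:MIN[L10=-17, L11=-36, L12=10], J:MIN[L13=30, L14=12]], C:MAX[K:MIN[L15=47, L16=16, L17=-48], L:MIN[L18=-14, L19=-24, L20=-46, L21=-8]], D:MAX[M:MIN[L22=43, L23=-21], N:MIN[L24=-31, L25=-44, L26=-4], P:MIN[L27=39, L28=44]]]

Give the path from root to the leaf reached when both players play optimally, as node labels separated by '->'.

E (MIN): min(-31, -5, 28, 11) = -31
F (MIN): min(10, -33) = -33
G (MIN): min(-17, 48, 40) = -17
A (MAX): max(-31, -33, -17) = -17
H (MIN): min(-17, -36, 10) = -36
J (MIN): min(30, 12) = 12
B (MAX): max(-36, 12) = 12
K (MIN): min(47, 16, -48) = -48
L (MIN): min(-14, -24, -46, -8) = -46
C (MAX): max(-48, -46) = -46
M (MIN): min(43, -21) = -21
N (MIN): min(-31, -44, -4) = -44
P (MIN): min(39, 44) = 39
D (MAX): max(-21, -44, 39) = 39
root (MIN): min(-17, 12, -46, 39) = -46
At root, MIN picks C (lowest: -46).
At C, MAX picks L (highest: -46).
At L, MIN picks L20 (lowest: -46).
Terminal value -46.

root -> C -> L -> L20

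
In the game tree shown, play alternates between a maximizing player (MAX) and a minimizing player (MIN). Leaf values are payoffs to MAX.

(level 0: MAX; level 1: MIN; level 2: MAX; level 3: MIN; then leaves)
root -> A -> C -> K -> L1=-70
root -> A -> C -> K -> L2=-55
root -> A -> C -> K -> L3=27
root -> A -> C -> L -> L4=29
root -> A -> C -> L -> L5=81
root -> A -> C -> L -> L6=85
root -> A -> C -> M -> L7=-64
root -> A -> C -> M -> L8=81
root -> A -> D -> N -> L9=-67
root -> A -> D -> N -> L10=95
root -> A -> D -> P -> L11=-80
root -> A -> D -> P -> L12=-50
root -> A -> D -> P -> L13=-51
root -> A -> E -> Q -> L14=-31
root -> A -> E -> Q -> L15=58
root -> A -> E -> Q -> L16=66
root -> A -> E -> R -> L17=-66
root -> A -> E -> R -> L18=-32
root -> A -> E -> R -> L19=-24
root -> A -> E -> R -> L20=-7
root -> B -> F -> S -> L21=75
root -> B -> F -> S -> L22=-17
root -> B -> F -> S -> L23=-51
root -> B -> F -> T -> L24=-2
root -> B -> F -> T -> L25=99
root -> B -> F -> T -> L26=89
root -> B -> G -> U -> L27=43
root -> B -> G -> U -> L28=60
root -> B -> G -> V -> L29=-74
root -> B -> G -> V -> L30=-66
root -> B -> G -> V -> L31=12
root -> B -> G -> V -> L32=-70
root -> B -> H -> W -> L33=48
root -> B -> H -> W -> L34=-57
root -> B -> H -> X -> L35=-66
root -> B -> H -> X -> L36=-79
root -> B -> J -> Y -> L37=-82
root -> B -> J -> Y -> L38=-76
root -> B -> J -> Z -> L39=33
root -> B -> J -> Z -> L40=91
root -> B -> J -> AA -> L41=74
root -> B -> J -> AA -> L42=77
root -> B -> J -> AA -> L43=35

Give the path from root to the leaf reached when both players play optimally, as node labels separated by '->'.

root -> B -> H -> W -> L34

K (MIN): min(-70, -55, 27) = -70
L (MIN): min(29, 81, 85) = 29
M (MIN): min(-64, 81) = -64
C (MAX): max(-70, 29, -64) = 29
N (MIN): min(-67, 95) = -67
P (MIN): min(-80, -50, -51) = -80
D (MAX): max(-67, -80) = -67
Q (MIN): min(-31, 58, 66) = -31
R (MIN): min(-66, -32, -24, -7) = -66
E (MAX): max(-31, -66) = -31
A (MIN): min(29, -67, -31) = -67
S (MIN): min(75, -17, -51) = -51
T (MIN): min(-2, 99, 89) = -2
F (MAX): max(-51, -2) = -2
U (MIN): min(43, 60) = 43
V (MIN): min(-74, -66, 12, -70) = -74
G (MAX): max(43, -74) = 43
W (MIN): min(48, -57) = -57
X (MIN): min(-66, -79) = -79
H (MAX): max(-57, -79) = -57
Y (MIN): min(-82, -76) = -82
Z (MIN): min(33, 91) = 33
AA (MIN): min(74, 77, 35) = 35
J (MAX): max(-82, 33, 35) = 35
B (MIN): min(-2, 43, -57, 35) = -57
root (MAX): max(-67, -57) = -57
At root, MAX picks B (highest: -57).
At B, MIN picks H (lowest: -57).
At H, MAX picks W (highest: -57).
At W, MIN picks L34 (lowest: -57).
Terminal value -57.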